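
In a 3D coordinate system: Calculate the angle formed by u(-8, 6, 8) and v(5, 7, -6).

u·v = (-8)·5 + 6·7 + 8·(-6) = -40 + 42 - 48 = -46
|u| = √((-8)² + 6² + 8²) = √164 ≈ 12.81
|v| = √(5² + 7² + (-6)²) = √110 ≈ 10.49
cos θ = (u·v)/(|u||v|) = -46/(12.81·10.49) ≈ -0.3425
θ = arccos(-0.3425) ≈ 110°

110°


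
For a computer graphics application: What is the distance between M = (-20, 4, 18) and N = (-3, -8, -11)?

d = √[(x₂-x₁)² + (y₂-y₁)² + (z₂-z₁)²]
  = √[17² + (-12)² + (-29)²]
  = √[289 + 144 + 841]
  = √1274
  ≈ 35.69

35.69


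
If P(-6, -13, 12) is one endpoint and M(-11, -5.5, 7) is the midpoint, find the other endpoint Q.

Q = 2M - P
  = (2·(-11) - (-6), 2·(-5.5) - (-13), 2·7 - 12)
  = (-22 + 6, -11 + 13, 14 - 12)
  = (-16, 2, 2)

(-16, 2, 2)


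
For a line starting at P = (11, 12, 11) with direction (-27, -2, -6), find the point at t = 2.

P(t) = P + t·d
  = (11 + (-27)·2, 12 + (-2)·2, 11 + (-6)·2)
  = (11 - 54, 12 - 4, 11 - 12)
  = (-43, 8, -1)

(-43, 8, -1)


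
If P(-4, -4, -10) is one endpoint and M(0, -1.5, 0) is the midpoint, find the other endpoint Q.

Q = 2M - P
  = (2·0 - (-4), 2·(-1.5) - (-4), 2·0 - (-10))
  = (0 + 4, -3 + 4, 0 + 10)
  = (4, 1, 10)

(4, 1, 10)


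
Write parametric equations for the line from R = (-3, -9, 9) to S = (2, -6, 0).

Direction vector d = S - R = (2 + 3, -6 + 9, 0 - 9) = (5, 3, -9)
Parametric form r = R + t·d:
x = -3 + 5t, y = -9 + 3t, z = 9 - 9t

x = -3 + 5t, y = -9 + 3t, z = 9 - 9t


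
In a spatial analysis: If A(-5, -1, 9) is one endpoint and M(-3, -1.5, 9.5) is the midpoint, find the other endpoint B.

B = 2M - A
  = (2·(-3) - (-5), 2·(-1.5) - (-1), 2·9.5 - 9)
  = (-6 + 5, -3 + 1, 19 - 9)
  = (-1, -2, 10)

(-1, -2, 10)


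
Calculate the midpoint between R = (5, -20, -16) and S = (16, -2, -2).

M = ((x₁+x₂)/2, (y₁+y₂)/2, (z₁+z₂)/2)
  = ((5 + 16)/2, (-20 - 2)/2, (-16 - 2)/2)
  = (21/2, -22/2, -18/2)
  = (10.5, -11, -9)

(10.5, -11, -9)


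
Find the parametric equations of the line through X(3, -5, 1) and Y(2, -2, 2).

Direction vector d = Y - X = (2 - 3, -2 + 5, 2 - 1) = (-1, 3, 1)
Parametric form r = X + t·d:
x = 3 - t, y = -5 + 3t, z = 1 + t

x = 3 - t, y = -5 + 3t, z = 1 + t


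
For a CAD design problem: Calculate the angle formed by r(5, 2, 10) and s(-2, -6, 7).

r·s = 5·(-2) + 2·(-6) + 10·7 = -10 - 12 + 70 = 48
|r| = √(5² + 2² + 10²) = √129 ≈ 11.36
|s| = √((-2)² + (-6)² + 7²) = √89 ≈ 9.434
cos θ = (r·s)/(|r||s|) = 48/(11.36·9.434) ≈ 0.448
θ = arccos(0.448) ≈ 63.39°

63.39°


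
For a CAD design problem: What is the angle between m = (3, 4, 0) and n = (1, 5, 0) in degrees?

m·n = 3·1 + 4·5 + 0·0 = 3 + 20 + 0 = 23
|m| = √(3² + 4² + 0²) = √25 ≈ 5
|n| = √(1² + 5² + 0²) = √26 ≈ 5.099
cos θ = (m·n)/(|m||n|) = 23/(5·5.099) ≈ 0.9021
θ = arccos(0.9021) ≈ 25.56°

25.56°


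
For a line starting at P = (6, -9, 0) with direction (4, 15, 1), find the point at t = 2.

P(t) = P + t·d
  = (6 + 4·2, -9 + 15·2, 0 + 1·2)
  = (6 + 8, -9 + 30, 0 + 2)
  = (14, 21, 2)

(14, 21, 2)


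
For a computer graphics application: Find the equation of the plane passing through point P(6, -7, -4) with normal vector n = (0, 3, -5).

The plane through P with normal n = (a, b, c) satisfies n·(r - P) = 0,
i.e. ax + by + cz = a·x₀ + b·y₀ + c·z₀.
d = 0·6 + 3·(-7) + (-5)·(-4)
  = 0 - 21 + 20
  = -1
Equation: 3y - 5z = -1

3y - 5z = -1


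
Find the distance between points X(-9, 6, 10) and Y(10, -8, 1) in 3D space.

d = √[(x₂-x₁)² + (y₂-y₁)² + (z₂-z₁)²]
  = √[19² + (-14)² + (-9)²]
  = √[361 + 196 + 81]
  = √638
  ≈ 25.26

25.26


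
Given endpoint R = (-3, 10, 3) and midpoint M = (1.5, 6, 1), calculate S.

S = 2M - R
  = (2·1.5 - (-3), 2·6 - 10, 2·1 - 3)
  = (3 + 3, 12 - 10, 2 - 3)
  = (6, 2, -1)

(6, 2, -1)


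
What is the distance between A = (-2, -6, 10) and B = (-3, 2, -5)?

d = √[(x₂-x₁)² + (y₂-y₁)² + (z₂-z₁)²]
  = √[(-1)² + 8² + (-15)²]
  = √[1 + 64 + 225]
  = √290
  ≈ 17.03

17.03


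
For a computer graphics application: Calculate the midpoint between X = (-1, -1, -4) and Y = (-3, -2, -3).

M = ((x₁+x₂)/2, (y₁+y₂)/2, (z₁+z₂)/2)
  = ((-1 - 3)/2, (-1 - 2)/2, (-4 - 3)/2)
  = (-4/2, -3/2, -7/2)
  = (-2, -1.5, -3.5)

(-2, -1.5, -3.5)


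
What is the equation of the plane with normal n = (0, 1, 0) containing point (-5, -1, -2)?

The plane through P with normal n = (a, b, c) satisfies n·(r - P) = 0,
i.e. ax + by + cz = a·x₀ + b·y₀ + c·z₀.
d = 0·(-5) + 1·(-1) + 0·(-2)
  = 0 - 1 + 0
  = -1
Equation: y = -1

y = -1


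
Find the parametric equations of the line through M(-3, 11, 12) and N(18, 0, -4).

Direction vector d = N - M = (18 + 3, 0 - 11, -4 - 12) = (21, -11, -16)
Parametric form r = M + t·d:
x = -3 + 21t, y = 11 - 11t, z = 12 - 16t

x = -3 + 21t, y = 11 - 11t, z = 12 - 16t


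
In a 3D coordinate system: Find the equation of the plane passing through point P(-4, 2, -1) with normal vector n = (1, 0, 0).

The plane through P with normal n = (a, b, c) satisfies n·(r - P) = 0,
i.e. ax + by + cz = a·x₀ + b·y₀ + c·z₀.
d = 1·(-4) + 0·2 + 0·(-1)
  = -4 + 0 + 0
  = -4
Equation: x = -4

x = -4


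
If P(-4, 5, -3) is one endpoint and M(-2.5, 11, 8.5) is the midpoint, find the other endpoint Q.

Q = 2M - P
  = (2·(-2.5) - (-4), 2·11 - 5, 2·8.5 - (-3))
  = (-5 + 4, 22 - 5, 17 + 3)
  = (-1, 17, 20)

(-1, 17, 20)


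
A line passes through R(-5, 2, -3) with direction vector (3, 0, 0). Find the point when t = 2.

P(t) = R + t·d
  = (-5 + 3·2, 2 + 0·2, -3 + 0·2)
  = (-5 + 6, 2 + 0, -3 + 0)
  = (1, 2, -3)

(1, 2, -3)


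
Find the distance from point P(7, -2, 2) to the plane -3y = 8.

distance = |a·x₀ + b·y₀ + c·z₀ - d| / √(a² + b² + c²)
  = |0·7 + (-3)·(-2) + 0·2 - 8| / √(0² + (-3)² + 0²)
  = |0 + 6 + 0 - 8| / √(0 + 9 + 0)
  = |-2| / √9
  = 2 / 3
  ≈ 0.6667

0.6667


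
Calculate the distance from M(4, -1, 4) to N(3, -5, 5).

d = √[(x₂-x₁)² + (y₂-y₁)² + (z₂-z₁)²]
  = √[(-1)² + (-4)² + 1²]
  = √[1 + 16 + 1]
  = √18
  ≈ 4.243

4.243


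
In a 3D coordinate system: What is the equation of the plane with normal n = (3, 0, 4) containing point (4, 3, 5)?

The plane through P with normal n = (a, b, c) satisfies n·(r - P) = 0,
i.e. ax + by + cz = a·x₀ + b·y₀ + c·z₀.
d = 3·4 + 0·3 + 4·5
  = 12 + 0 + 20
  = 32
Equation: 3x + 4z = 32

3x + 4z = 32


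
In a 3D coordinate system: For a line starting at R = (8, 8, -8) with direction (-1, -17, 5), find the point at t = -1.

P(t) = R + t·d
  = (8 + (-1)·(-1), 8 + (-17)·(-1), -8 + 5·(-1))
  = (8 + 1, 8 + 17, -8 - 5)
  = (9, 25, -13)

(9, 25, -13)


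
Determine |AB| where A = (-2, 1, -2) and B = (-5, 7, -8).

d = √[(x₂-x₁)² + (y₂-y₁)² + (z₂-z₁)²]
  = √[(-3)² + 6² + (-6)²]
  = √[9 + 36 + 36]
  = √81
  ≈ 9

9


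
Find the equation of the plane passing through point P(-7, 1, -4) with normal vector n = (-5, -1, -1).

The plane through P with normal n = (a, b, c) satisfies n·(r - P) = 0,
i.e. ax + by + cz = a·x₀ + b·y₀ + c·z₀.
d = (-5)·(-7) + (-1)·1 + (-1)·(-4)
  = 35 - 1 + 4
  = 38
Equation: -5x - y - z = 38

-5x - y - z = 38


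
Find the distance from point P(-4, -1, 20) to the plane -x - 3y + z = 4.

distance = |a·x₀ + b·y₀ + c·z₀ - d| / √(a² + b² + c²)
  = |(-1)·(-4) + (-3)·(-1) + 1·20 - 4| / √((-1)² + (-3)² + 1²)
  = |4 + 3 + 20 - 4| / √(1 + 9 + 1)
  = |23| / √11
  = 23 / 3.317
  ≈ 6.935

6.935


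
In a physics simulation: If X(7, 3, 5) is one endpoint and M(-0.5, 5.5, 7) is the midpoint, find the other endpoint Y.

Y = 2M - X
  = (2·(-0.5) - 7, 2·5.5 - 3, 2·7 - 5)
  = (-1 - 7, 11 - 3, 14 - 5)
  = (-8, 8, 9)

(-8, 8, 9)


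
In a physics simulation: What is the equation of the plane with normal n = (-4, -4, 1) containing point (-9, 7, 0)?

The plane through P with normal n = (a, b, c) satisfies n·(r - P) = 0,
i.e. ax + by + cz = a·x₀ + b·y₀ + c·z₀.
d = (-4)·(-9) + (-4)·7 + 1·0
  = 36 - 28 + 0
  = 8
Equation: -4x - 4y + z = 8

-4x - 4y + z = 8


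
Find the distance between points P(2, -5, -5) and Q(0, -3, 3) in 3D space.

d = √[(x₂-x₁)² + (y₂-y₁)² + (z₂-z₁)²]
  = √[(-2)² + 2² + 8²]
  = √[4 + 4 + 64]
  = √72
  ≈ 8.485

8.485


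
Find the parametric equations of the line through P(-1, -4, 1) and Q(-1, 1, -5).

Direction vector d = Q - P = (-1 + 1, 1 + 4, -5 - 1) = (0, 5, -6)
Parametric form r = P + t·d:
x = -1, y = -4 + 5t, z = 1 - 6t

x = -1, y = -4 + 5t, z = 1 - 6t


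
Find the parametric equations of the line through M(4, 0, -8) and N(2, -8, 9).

Direction vector d = N - M = (2 - 4, -8 + 0, 9 + 8) = (-2, -8, 17)
Parametric form r = M + t·d:
x = 4 - 2t, y = 0 - 8t, z = -8 + 17t

x = 4 - 2t, y = 0 - 8t, z = -8 + 17t


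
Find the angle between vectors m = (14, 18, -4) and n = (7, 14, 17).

m·n = 14·7 + 18·14 + (-4)·17 = 98 + 252 - 68 = 282
|m| = √(14² + 18² + (-4)²) = √536 ≈ 23.15
|n| = √(7² + 14² + 17²) = √534 ≈ 23.11
cos θ = (m·n)/(|m||n|) = 282/(23.15·23.11) ≈ 0.5271
θ = arccos(0.5271) ≈ 58.19°

58.19°


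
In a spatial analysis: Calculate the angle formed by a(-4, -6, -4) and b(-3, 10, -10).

a·b = (-4)·(-3) + (-6)·10 + (-4)·(-10) = 12 - 60 + 40 = -8
|a| = √((-4)² + (-6)² + (-4)²) = √68 ≈ 8.246
|b| = √((-3)² + 10² + (-10)²) = √209 ≈ 14.46
cos θ = (a·b)/(|a||b|) = -8/(8.246·14.46) ≈ -0.06711
θ = arccos(-0.06711) ≈ 93.85°

93.85°


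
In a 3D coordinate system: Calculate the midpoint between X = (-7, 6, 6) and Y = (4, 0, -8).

M = ((x₁+x₂)/2, (y₁+y₂)/2, (z₁+z₂)/2)
  = ((-7 + 4)/2, (6 + 0)/2, (6 - 8)/2)
  = (-3/2, 6/2, -2/2)
  = (-1.5, 3, -1)

(-1.5, 3, -1)


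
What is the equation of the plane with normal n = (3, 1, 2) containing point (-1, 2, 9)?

The plane through P with normal n = (a, b, c) satisfies n·(r - P) = 0,
i.e. ax + by + cz = a·x₀ + b·y₀ + c·z₀.
d = 3·(-1) + 1·2 + 2·9
  = -3 + 2 + 18
  = 17
Equation: 3x + y + 2z = 17

3x + y + 2z = 17


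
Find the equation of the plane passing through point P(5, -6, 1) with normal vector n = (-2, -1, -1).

The plane through P with normal n = (a, b, c) satisfies n·(r - P) = 0,
i.e. ax + by + cz = a·x₀ + b·y₀ + c·z₀.
d = (-2)·5 + (-1)·(-6) + (-1)·1
  = -10 + 6 - 1
  = -5
Equation: -2x - y - z = -5

-2x - y - z = -5


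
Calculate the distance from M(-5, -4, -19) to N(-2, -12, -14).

d = √[(x₂-x₁)² + (y₂-y₁)² + (z₂-z₁)²]
  = √[3² + (-8)² + 5²]
  = √[9 + 64 + 25]
  = √98
  ≈ 9.899

9.899


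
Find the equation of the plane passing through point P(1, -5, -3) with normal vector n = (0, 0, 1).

The plane through P with normal n = (a, b, c) satisfies n·(r - P) = 0,
i.e. ax + by + cz = a·x₀ + b·y₀ + c·z₀.
d = 0·1 + 0·(-5) + 1·(-3)
  = 0 + 0 - 3
  = -3
Equation: z = -3

z = -3


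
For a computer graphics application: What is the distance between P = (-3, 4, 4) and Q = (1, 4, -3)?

d = √[(x₂-x₁)² + (y₂-y₁)² + (z₂-z₁)²]
  = √[4² + 0² + (-7)²]
  = √[16 + 0 + 49]
  = √65
  ≈ 8.062

8.062


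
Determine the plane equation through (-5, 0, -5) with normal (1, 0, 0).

The plane through P with normal n = (a, b, c) satisfies n·(r - P) = 0,
i.e. ax + by + cz = a·x₀ + b·y₀ + c·z₀.
d = 1·(-5) + 0·0 + 0·(-5)
  = -5 + 0 + 0
  = -5
Equation: x = -5

x = -5


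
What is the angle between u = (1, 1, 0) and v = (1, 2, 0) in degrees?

u·v = 1·1 + 1·2 + 0·0 = 1 + 2 + 0 = 3
|u| = √(1² + 1² + 0²) = √2 ≈ 1.414
|v| = √(1² + 2² + 0²) = √5 ≈ 2.236
cos θ = (u·v)/(|u||v|) = 3/(1.414·2.236) ≈ 0.9487
θ = arccos(0.9487) ≈ 18.43°

18.43°


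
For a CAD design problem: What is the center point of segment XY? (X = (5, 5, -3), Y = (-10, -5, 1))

M = ((x₁+x₂)/2, (y₁+y₂)/2, (z₁+z₂)/2)
  = ((5 - 10)/2, (5 - 5)/2, (-3 + 1)/2)
  = (-5/2, 0/2, -2/2)
  = (-2.5, 0, -1)

(-2.5, 0, -1)


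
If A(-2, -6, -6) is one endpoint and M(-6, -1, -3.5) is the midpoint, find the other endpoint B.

B = 2M - A
  = (2·(-6) - (-2), 2·(-1) - (-6), 2·(-3.5) - (-6))
  = (-12 + 2, -2 + 6, -7 + 6)
  = (-10, 4, -1)

(-10, 4, -1)


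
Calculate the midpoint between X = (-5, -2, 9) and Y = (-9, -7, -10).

M = ((x₁+x₂)/2, (y₁+y₂)/2, (z₁+z₂)/2)
  = ((-5 - 9)/2, (-2 - 7)/2, (9 - 10)/2)
  = (-14/2, -9/2, -1/2)
  = (-7, -4.5, -0.5)

(-7, -4.5, -0.5)


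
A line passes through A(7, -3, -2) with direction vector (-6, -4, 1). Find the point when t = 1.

P(t) = A + t·d
  = (7 + (-6)·1, -3 + (-4)·1, -2 + 1·1)
  = (7 - 6, -3 - 4, -2 + 1)
  = (1, -7, -1)

(1, -7, -1)


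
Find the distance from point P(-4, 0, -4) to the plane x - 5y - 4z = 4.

distance = |a·x₀ + b·y₀ + c·z₀ - d| / √(a² + b² + c²)
  = |1·(-4) + (-5)·0 + (-4)·(-4) - 4| / √(1² + (-5)² + (-4)²)
  = |-4 + 0 + 16 - 4| / √(1 + 25 + 16)
  = |8| / √42
  = 8 / 6.481
  ≈ 1.234

1.234


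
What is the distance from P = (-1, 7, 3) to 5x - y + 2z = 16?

distance = |a·x₀ + b·y₀ + c·z₀ - d| / √(a² + b² + c²)
  = |5·(-1) + (-1)·7 + 2·3 - 16| / √(5² + (-1)² + 2²)
  = |-5 - 7 + 6 - 16| / √(25 + 1 + 4)
  = |-22| / √30
  = 22 / 5.477
  ≈ 4.017

4.017


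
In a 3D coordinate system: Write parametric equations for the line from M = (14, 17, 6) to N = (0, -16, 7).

Direction vector d = N - M = (0 - 14, -16 - 17, 7 - 6) = (-14, -33, 1)
Parametric form r = M + t·d:
x = 14 - 14t, y = 17 - 33t, z = 6 + t

x = 14 - 14t, y = 17 - 33t, z = 6 + t


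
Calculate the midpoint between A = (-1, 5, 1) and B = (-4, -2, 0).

M = ((x₁+x₂)/2, (y₁+y₂)/2, (z₁+z₂)/2)
  = ((-1 - 4)/2, (5 - 2)/2, (1 + 0)/2)
  = (-5/2, 3/2, 1/2)
  = (-2.5, 1.5, 0.5)

(-2.5, 1.5, 0.5)


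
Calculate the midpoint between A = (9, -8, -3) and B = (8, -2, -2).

M = ((x₁+x₂)/2, (y₁+y₂)/2, (z₁+z₂)/2)
  = ((9 + 8)/2, (-8 - 2)/2, (-3 - 2)/2)
  = (17/2, -10/2, -5/2)
  = (8.5, -5, -2.5)

(8.5, -5, -2.5)


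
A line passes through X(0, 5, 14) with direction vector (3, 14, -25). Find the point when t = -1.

P(t) = X + t·d
  = (0 + 3·(-1), 5 + 14·(-1), 14 + (-25)·(-1))
  = (0 - 3, 5 - 14, 14 + 25)
  = (-3, -9, 39)

(-3, -9, 39)


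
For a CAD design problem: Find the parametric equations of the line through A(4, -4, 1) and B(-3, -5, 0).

Direction vector d = B - A = (-3 - 4, -5 + 4, 0 - 1) = (-7, -1, -1)
Parametric form r = A + t·d:
x = 4 - 7t, y = -4 - t, z = 1 - t

x = 4 - 7t, y = -4 - t, z = 1 - t


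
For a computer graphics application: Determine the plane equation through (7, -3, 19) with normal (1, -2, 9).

The plane through P with normal n = (a, b, c) satisfies n·(r - P) = 0,
i.e. ax + by + cz = a·x₀ + b·y₀ + c·z₀.
d = 1·7 + (-2)·(-3) + 9·19
  = 7 + 6 + 171
  = 184
Equation: x - 2y + 9z = 184

x - 2y + 9z = 184


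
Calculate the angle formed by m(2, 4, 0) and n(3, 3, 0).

m·n = 2·3 + 4·3 + 0·0 = 6 + 12 + 0 = 18
|m| = √(2² + 4² + 0²) = √20 ≈ 4.472
|n| = √(3² + 3² + 0²) = √18 ≈ 4.243
cos θ = (m·n)/(|m||n|) = 18/(4.472·4.243) ≈ 0.9487
θ = arccos(0.9487) ≈ 18.43°

18.43°


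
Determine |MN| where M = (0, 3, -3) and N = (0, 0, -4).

d = √[(x₂-x₁)² + (y₂-y₁)² + (z₂-z₁)²]
  = √[0² + (-3)² + (-1)²]
  = √[0 + 9 + 1]
  = √10
  ≈ 3.162

3.162


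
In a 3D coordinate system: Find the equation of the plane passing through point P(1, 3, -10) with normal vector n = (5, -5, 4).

The plane through P with normal n = (a, b, c) satisfies n·(r - P) = 0,
i.e. ax + by + cz = a·x₀ + b·y₀ + c·z₀.
d = 5·1 + (-5)·3 + 4·(-10)
  = 5 - 15 - 40
  = -50
Equation: 5x - 5y + 4z = -50

5x - 5y + 4z = -50


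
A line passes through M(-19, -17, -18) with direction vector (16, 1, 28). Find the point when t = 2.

P(t) = M + t·d
  = (-19 + 16·2, -17 + 1·2, -18 + 28·2)
  = (-19 + 32, -17 + 2, -18 + 56)
  = (13, -15, 38)

(13, -15, 38)


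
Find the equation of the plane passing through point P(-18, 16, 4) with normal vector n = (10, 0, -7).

The plane through P with normal n = (a, b, c) satisfies n·(r - P) = 0,
i.e. ax + by + cz = a·x₀ + b·y₀ + c·z₀.
d = 10·(-18) + 0·16 + (-7)·4
  = -180 + 0 - 28
  = -208
Equation: 10x - 7z = -208

10x - 7z = -208


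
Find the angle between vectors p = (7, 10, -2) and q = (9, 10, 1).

p·q = 7·9 + 10·10 + (-2)·1 = 63 + 100 - 2 = 161
|p| = √(7² + 10² + (-2)²) = √153 ≈ 12.37
|q| = √(9² + 10² + 1²) = √182 ≈ 13.49
cos θ = (p·q)/(|p||q|) = 161/(12.37·13.49) ≈ 0.9648
θ = arccos(0.9648) ≈ 15.24°

15.24°


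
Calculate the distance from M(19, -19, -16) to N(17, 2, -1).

d = √[(x₂-x₁)² + (y₂-y₁)² + (z₂-z₁)²]
  = √[(-2)² + 21² + 15²]
  = √[4 + 441 + 225]
  = √670
  ≈ 25.88

25.88


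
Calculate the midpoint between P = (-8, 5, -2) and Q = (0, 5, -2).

M = ((x₁+x₂)/2, (y₁+y₂)/2, (z₁+z₂)/2)
  = ((-8 + 0)/2, (5 + 5)/2, (-2 - 2)/2)
  = (-8/2, 10/2, -4/2)
  = (-4, 5, -2)

(-4, 5, -2)


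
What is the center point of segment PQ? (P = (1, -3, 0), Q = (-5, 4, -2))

M = ((x₁+x₂)/2, (y₁+y₂)/2, (z₁+z₂)/2)
  = ((1 - 5)/2, (-3 + 4)/2, (0 - 2)/2)
  = (-4/2, 1/2, -2/2)
  = (-2, 0.5, -1)

(-2, 0.5, -1)


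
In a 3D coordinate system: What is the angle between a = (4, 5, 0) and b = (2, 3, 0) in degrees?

a·b = 4·2 + 5·3 + 0·0 = 8 + 15 + 0 = 23
|a| = √(4² + 5² + 0²) = √41 ≈ 6.403
|b| = √(2² + 3² + 0²) = √13 ≈ 3.606
cos θ = (a·b)/(|a||b|) = 23/(6.403·3.606) ≈ 0.9962
θ = arccos(0.9962) ≈ 4.97°

4.97°


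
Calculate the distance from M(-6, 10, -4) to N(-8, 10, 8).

d = √[(x₂-x₁)² + (y₂-y₁)² + (z₂-z₁)²]
  = √[(-2)² + 0² + 12²]
  = √[4 + 0 + 144]
  = √148
  ≈ 12.17

12.17


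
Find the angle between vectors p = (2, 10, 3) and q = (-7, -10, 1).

p·q = 2·(-7) + 10·(-10) + 3·1 = -14 - 100 + 3 = -111
|p| = √(2² + 10² + 3²) = √113 ≈ 10.63
|q| = √((-7)² + (-10)² + 1²) = √150 ≈ 12.25
cos θ = (p·q)/(|p||q|) = -111/(10.63·12.25) ≈ -0.8526
θ = arccos(-0.8526) ≈ 148.5°

148.5°


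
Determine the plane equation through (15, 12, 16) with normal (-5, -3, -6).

The plane through P with normal n = (a, b, c) satisfies n·(r - P) = 0,
i.e. ax + by + cz = a·x₀ + b·y₀ + c·z₀.
d = (-5)·15 + (-3)·12 + (-6)·16
  = -75 - 36 - 96
  = -207
Equation: -5x - 3y - 6z = -207

-5x - 3y - 6z = -207


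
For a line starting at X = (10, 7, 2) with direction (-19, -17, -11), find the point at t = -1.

P(t) = X + t·d
  = (10 + (-19)·(-1), 7 + (-17)·(-1), 2 + (-11)·(-1))
  = (10 + 19, 7 + 17, 2 + 11)
  = (29, 24, 13)

(29, 24, 13)


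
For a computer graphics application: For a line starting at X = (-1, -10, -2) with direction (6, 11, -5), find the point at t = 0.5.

P(t) = X + t·d
  = (-1 + 6·0.5, -10 + 11·0.5, -2 + (-5)·0.5)
  = (-1 + 3, -10 + 5.5, -2 - 2.5)
  = (2, -4.5, -4.5)

(2, -4.5, -4.5)


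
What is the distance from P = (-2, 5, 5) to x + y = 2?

distance = |a·x₀ + b·y₀ + c·z₀ - d| / √(a² + b² + c²)
  = |1·(-2) + 1·5 + 0·5 - 2| / √(1² + 1² + 0²)
  = |-2 + 5 + 0 - 2| / √(1 + 1 + 0)
  = |1| / √2
  = 1 / 1.414
  ≈ 0.7071

0.7071


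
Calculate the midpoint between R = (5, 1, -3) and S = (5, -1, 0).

M = ((x₁+x₂)/2, (y₁+y₂)/2, (z₁+z₂)/2)
  = ((5 + 5)/2, (1 - 1)/2, (-3 + 0)/2)
  = (10/2, 0/2, -3/2)
  = (5, 0, -1.5)

(5, 0, -1.5)


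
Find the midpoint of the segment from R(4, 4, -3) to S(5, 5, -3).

M = ((x₁+x₂)/2, (y₁+y₂)/2, (z₁+z₂)/2)
  = ((4 + 5)/2, (4 + 5)/2, (-3 - 3)/2)
  = (9/2, 9/2, -6/2)
  = (4.5, 4.5, -3)

(4.5, 4.5, -3)


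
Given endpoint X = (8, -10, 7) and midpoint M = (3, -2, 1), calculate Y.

Y = 2M - X
  = (2·3 - 8, 2·(-2) - (-10), 2·1 - 7)
  = (6 - 8, -4 + 10, 2 - 7)
  = (-2, 6, -5)

(-2, 6, -5)


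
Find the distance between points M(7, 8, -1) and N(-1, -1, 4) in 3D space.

d = √[(x₂-x₁)² + (y₂-y₁)² + (z₂-z₁)²]
  = √[(-8)² + (-9)² + 5²]
  = √[64 + 81 + 25]
  = √170
  ≈ 13.04

13.04


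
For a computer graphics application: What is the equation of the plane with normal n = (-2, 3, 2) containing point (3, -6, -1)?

The plane through P with normal n = (a, b, c) satisfies n·(r - P) = 0,
i.e. ax + by + cz = a·x₀ + b·y₀ + c·z₀.
d = (-2)·3 + 3·(-6) + 2·(-1)
  = -6 - 18 - 2
  = -26
Equation: -2x + 3y + 2z = -26

-2x + 3y + 2z = -26


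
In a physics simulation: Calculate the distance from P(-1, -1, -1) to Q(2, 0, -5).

d = √[(x₂-x₁)² + (y₂-y₁)² + (z₂-z₁)²]
  = √[3² + 1² + (-4)²]
  = √[9 + 1 + 16]
  = √26
  ≈ 5.099

5.099


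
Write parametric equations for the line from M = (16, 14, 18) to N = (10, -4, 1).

Direction vector d = N - M = (10 - 16, -4 - 14, 1 - 18) = (-6, -18, -17)
Parametric form r = M + t·d:
x = 16 - 6t, y = 14 - 18t, z = 18 - 17t

x = 16 - 6t, y = 14 - 18t, z = 18 - 17t


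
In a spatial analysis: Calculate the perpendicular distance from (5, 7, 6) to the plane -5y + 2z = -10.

distance = |a·x₀ + b·y₀ + c·z₀ - d| / √(a² + b² + c²)
  = |0·5 + (-5)·7 + 2·6 - (-10)| / √(0² + (-5)² + 2²)
  = |0 - 35 + 12 + 10| / √(0 + 25 + 4)
  = |-13| / √29
  = 13 / 5.385
  ≈ 2.414

2.414


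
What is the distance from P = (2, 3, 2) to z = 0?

distance = |a·x₀ + b·y₀ + c·z₀ - d| / √(a² + b² + c²)
  = |0·2 + 0·3 + 1·2 - 0| / √(0² + 0² + 1²)
  = |0 + 0 + 2 + 0| / √(0 + 0 + 1)
  = |2| / √1
  = 2 / 1
  ≈ 2

2


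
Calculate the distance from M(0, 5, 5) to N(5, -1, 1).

d = √[(x₂-x₁)² + (y₂-y₁)² + (z₂-z₁)²]
  = √[5² + (-6)² + (-4)²]
  = √[25 + 36 + 16]
  = √77
  ≈ 8.775

8.775


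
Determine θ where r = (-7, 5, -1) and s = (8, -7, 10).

r·s = (-7)·8 + 5·(-7) + (-1)·10 = -56 - 35 - 10 = -101
|r| = √((-7)² + 5² + (-1)²) = √75 ≈ 8.66
|s| = √(8² + (-7)² + 10²) = √213 ≈ 14.59
cos θ = (r·s)/(|r||s|) = -101/(8.66·14.59) ≈ -0.7991
θ = arccos(-0.7991) ≈ 143°

143°


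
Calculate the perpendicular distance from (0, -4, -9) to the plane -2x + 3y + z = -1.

distance = |a·x₀ + b·y₀ + c·z₀ - d| / √(a² + b² + c²)
  = |(-2)·0 + 3·(-4) + 1·(-9) - (-1)| / √((-2)² + 3² + 1²)
  = |0 - 12 - 9 + 1| / √(4 + 9 + 1)
  = |-20| / √14
  = 20 / 3.742
  ≈ 5.345

5.345


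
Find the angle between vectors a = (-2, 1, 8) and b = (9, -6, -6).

a·b = (-2)·9 + 1·(-6) + 8·(-6) = -18 - 6 - 48 = -72
|a| = √((-2)² + 1² + 8²) = √69 ≈ 8.307
|b| = √(9² + (-6)² + (-6)²) = √153 ≈ 12.37
cos θ = (a·b)/(|a||b|) = -72/(8.307·12.37) ≈ -0.7007
θ = arccos(-0.7007) ≈ 134.5°

134.5°


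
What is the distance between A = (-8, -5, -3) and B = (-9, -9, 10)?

d = √[(x₂-x₁)² + (y₂-y₁)² + (z₂-z₁)²]
  = √[(-1)² + (-4)² + 13²]
  = √[1 + 16 + 169]
  = √186
  ≈ 13.64

13.64


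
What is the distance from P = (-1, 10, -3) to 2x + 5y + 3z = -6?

distance = |a·x₀ + b·y₀ + c·z₀ - d| / √(a² + b² + c²)
  = |2·(-1) + 5·10 + 3·(-3) - (-6)| / √(2² + 5² + 3²)
  = |-2 + 50 - 9 + 6| / √(4 + 25 + 9)
  = |45| / √38
  = 45 / 6.164
  ≈ 7.3

7.3


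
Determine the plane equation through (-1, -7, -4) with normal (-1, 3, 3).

The plane through P with normal n = (a, b, c) satisfies n·(r - P) = 0,
i.e. ax + by + cz = a·x₀ + b·y₀ + c·z₀.
d = (-1)·(-1) + 3·(-7) + 3·(-4)
  = 1 - 21 - 12
  = -32
Equation: -x + 3y + 3z = -32

-x + 3y + 3z = -32


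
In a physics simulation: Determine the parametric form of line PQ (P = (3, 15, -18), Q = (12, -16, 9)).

Direction vector d = Q - P = (12 - 3, -16 - 15, 9 + 18) = (9, -31, 27)
Parametric form r = P + t·d:
x = 3 + 9t, y = 15 - 31t, z = -18 + 27t

x = 3 + 9t, y = 15 - 31t, z = -18 + 27t


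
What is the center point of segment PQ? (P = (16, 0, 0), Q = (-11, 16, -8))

M = ((x₁+x₂)/2, (y₁+y₂)/2, (z₁+z₂)/2)
  = ((16 - 11)/2, (0 + 16)/2, (0 - 8)/2)
  = (5/2, 16/2, -8/2)
  = (2.5, 8, -4)

(2.5, 8, -4)


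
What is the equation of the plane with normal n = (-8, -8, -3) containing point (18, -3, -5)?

The plane through P with normal n = (a, b, c) satisfies n·(r - P) = 0,
i.e. ax + by + cz = a·x₀ + b·y₀ + c·z₀.
d = (-8)·18 + (-8)·(-3) + (-3)·(-5)
  = -144 + 24 + 15
  = -105
Equation: -8x - 8y - 3z = -105

-8x - 8y - 3z = -105


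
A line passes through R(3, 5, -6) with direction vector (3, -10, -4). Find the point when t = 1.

P(t) = R + t·d
  = (3 + 3·1, 5 + (-10)·1, -6 + (-4)·1)
  = (3 + 3, 5 - 10, -6 - 4)
  = (6, -5, -10)

(6, -5, -10)


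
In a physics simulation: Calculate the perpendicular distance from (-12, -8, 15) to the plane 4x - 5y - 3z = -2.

distance = |a·x₀ + b·y₀ + c·z₀ - d| / √(a² + b² + c²)
  = |4·(-12) + (-5)·(-8) + (-3)·15 - (-2)| / √(4² + (-5)² + (-3)²)
  = |-48 + 40 - 45 + 2| / √(16 + 25 + 9)
  = |-51| / √50
  = 51 / 7.071
  ≈ 7.212

7.212


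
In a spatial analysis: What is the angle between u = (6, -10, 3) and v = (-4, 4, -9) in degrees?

u·v = 6·(-4) + (-10)·4 + 3·(-9) = -24 - 40 - 27 = -91
|u| = √(6² + (-10)² + 3²) = √145 ≈ 12.04
|v| = √((-4)² + 4² + (-9)²) = √113 ≈ 10.63
cos θ = (u·v)/(|u||v|) = -91/(12.04·10.63) ≈ -0.7109
θ = arccos(-0.7109) ≈ 135.3°

135.3°


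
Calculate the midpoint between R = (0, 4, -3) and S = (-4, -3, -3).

M = ((x₁+x₂)/2, (y₁+y₂)/2, (z₁+z₂)/2)
  = ((0 - 4)/2, (4 - 3)/2, (-3 - 3)/2)
  = (-4/2, 1/2, -6/2)
  = (-2, 0.5, -3)

(-2, 0.5, -3)


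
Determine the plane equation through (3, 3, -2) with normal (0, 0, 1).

The plane through P with normal n = (a, b, c) satisfies n·(r - P) = 0,
i.e. ax + by + cz = a·x₀ + b·y₀ + c·z₀.
d = 0·3 + 0·3 + 1·(-2)
  = 0 + 0 - 2
  = -2
Equation: z = -2

z = -2


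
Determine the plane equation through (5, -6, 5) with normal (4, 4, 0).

The plane through P with normal n = (a, b, c) satisfies n·(r - P) = 0,
i.e. ax + by + cz = a·x₀ + b·y₀ + c·z₀.
d = 4·5 + 4·(-6) + 0·5
  = 20 - 24 + 0
  = -4
Equation: 4x + 4y = -4

4x + 4y = -4


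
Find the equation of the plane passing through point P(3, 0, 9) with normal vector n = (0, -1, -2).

The plane through P with normal n = (a, b, c) satisfies n·(r - P) = 0,
i.e. ax + by + cz = a·x₀ + b·y₀ + c·z₀.
d = 0·3 + (-1)·0 + (-2)·9
  = 0 + 0 - 18
  = -18
Equation: -y - 2z = -18

-y - 2z = -18


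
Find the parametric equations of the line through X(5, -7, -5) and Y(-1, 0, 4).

Direction vector d = Y - X = (-1 - 5, 0 + 7, 4 + 5) = (-6, 7, 9)
Parametric form r = X + t·d:
x = 5 - 6t, y = -7 + 7t, z = -5 + 9t

x = 5 - 6t, y = -7 + 7t, z = -5 + 9t


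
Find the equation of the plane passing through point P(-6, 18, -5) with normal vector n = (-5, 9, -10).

The plane through P with normal n = (a, b, c) satisfies n·(r - P) = 0,
i.e. ax + by + cz = a·x₀ + b·y₀ + c·z₀.
d = (-5)·(-6) + 9·18 + (-10)·(-5)
  = 30 + 162 + 50
  = 242
Equation: -5x + 9y - 10z = 242

-5x + 9y - 10z = 242


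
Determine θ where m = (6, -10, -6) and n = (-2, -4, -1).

m·n = 6·(-2) + (-10)·(-4) + (-6)·(-1) = -12 + 40 + 6 = 34
|m| = √(6² + (-10)² + (-6)²) = √172 ≈ 13.11
|n| = √((-2)² + (-4)² + (-1)²) = √21 ≈ 4.583
cos θ = (m·n)/(|m||n|) = 34/(13.11·4.583) ≈ 0.5657
θ = arccos(0.5657) ≈ 55.55°

55.55°


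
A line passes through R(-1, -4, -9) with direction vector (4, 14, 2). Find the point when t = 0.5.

P(t) = R + t·d
  = (-1 + 4·0.5, -4 + 14·0.5, -9 + 2·0.5)
  = (-1 + 2, -4 + 7, -9 + 1)
  = (1, 3, -8)

(1, 3, -8)


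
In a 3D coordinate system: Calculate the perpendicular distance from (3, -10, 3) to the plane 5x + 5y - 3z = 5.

distance = |a·x₀ + b·y₀ + c·z₀ - d| / √(a² + b² + c²)
  = |5·3 + 5·(-10) + (-3)·3 - 5| / √(5² + 5² + (-3)²)
  = |15 - 50 - 9 - 5| / √(25 + 25 + 9)
  = |-49| / √59
  = 49 / 7.681
  ≈ 6.379

6.379


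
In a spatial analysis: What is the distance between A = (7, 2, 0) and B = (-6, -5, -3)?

d = √[(x₂-x₁)² + (y₂-y₁)² + (z₂-z₁)²]
  = √[(-13)² + (-7)² + (-3)²]
  = √[169 + 49 + 9]
  = √227
  ≈ 15.07

15.07


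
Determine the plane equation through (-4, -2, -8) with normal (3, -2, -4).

The plane through P with normal n = (a, b, c) satisfies n·(r - P) = 0,
i.e. ax + by + cz = a·x₀ + b·y₀ + c·z₀.
d = 3·(-4) + (-2)·(-2) + (-4)·(-8)
  = -12 + 4 + 32
  = 24
Equation: 3x - 2y - 4z = 24

3x - 2y - 4z = 24


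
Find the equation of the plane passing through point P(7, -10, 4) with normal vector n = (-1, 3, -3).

The plane through P with normal n = (a, b, c) satisfies n·(r - P) = 0,
i.e. ax + by + cz = a·x₀ + b·y₀ + c·z₀.
d = (-1)·7 + 3·(-10) + (-3)·4
  = -7 - 30 - 12
  = -49
Equation: -x + 3y - 3z = -49

-x + 3y - 3z = -49


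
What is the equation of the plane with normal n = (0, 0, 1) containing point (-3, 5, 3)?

The plane through P with normal n = (a, b, c) satisfies n·(r - P) = 0,
i.e. ax + by + cz = a·x₀ + b·y₀ + c·z₀.
d = 0·(-3) + 0·5 + 1·3
  = 0 + 0 + 3
  = 3
Equation: z = 3

z = 3


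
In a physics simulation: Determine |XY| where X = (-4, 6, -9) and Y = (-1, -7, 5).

d = √[(x₂-x₁)² + (y₂-y₁)² + (z₂-z₁)²]
  = √[3² + (-13)² + 14²]
  = √[9 + 169 + 196]
  = √374
  ≈ 19.34

19.34


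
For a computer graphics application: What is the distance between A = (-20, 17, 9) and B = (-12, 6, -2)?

d = √[(x₂-x₁)² + (y₂-y₁)² + (z₂-z₁)²]
  = √[8² + (-11)² + (-11)²]
  = √[64 + 121 + 121]
  = √306
  ≈ 17.49

17.49


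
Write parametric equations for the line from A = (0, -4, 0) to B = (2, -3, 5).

Direction vector d = B - A = (2 + 0, -3 + 4, 5 + 0) = (2, 1, 5)
Parametric form r = A + t·d:
x = 0 + 2t, y = -4 + t, z = 0 + 5t

x = 0 + 2t, y = -4 + t, z = 0 + 5t


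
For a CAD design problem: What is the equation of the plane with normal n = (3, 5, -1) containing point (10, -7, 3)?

The plane through P with normal n = (a, b, c) satisfies n·(r - P) = 0,
i.e. ax + by + cz = a·x₀ + b·y₀ + c·z₀.
d = 3·10 + 5·(-7) + (-1)·3
  = 30 - 35 - 3
  = -8
Equation: 3x + 5y - z = -8

3x + 5y - z = -8


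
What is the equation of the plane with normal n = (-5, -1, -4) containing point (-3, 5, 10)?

The plane through P with normal n = (a, b, c) satisfies n·(r - P) = 0,
i.e. ax + by + cz = a·x₀ + b·y₀ + c·z₀.
d = (-5)·(-3) + (-1)·5 + (-4)·10
  = 15 - 5 - 40
  = -30
Equation: -5x - y - 4z = -30

-5x - y - 4z = -30


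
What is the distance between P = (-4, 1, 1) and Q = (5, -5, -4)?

d = √[(x₂-x₁)² + (y₂-y₁)² + (z₂-z₁)²]
  = √[9² + (-6)² + (-5)²]
  = √[81 + 36 + 25]
  = √142
  ≈ 11.92

11.92


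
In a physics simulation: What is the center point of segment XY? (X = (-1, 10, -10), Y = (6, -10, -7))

M = ((x₁+x₂)/2, (y₁+y₂)/2, (z₁+z₂)/2)
  = ((-1 + 6)/2, (10 - 10)/2, (-10 - 7)/2)
  = (5/2, 0/2, -17/2)
  = (2.5, 0, -8.5)

(2.5, 0, -8.5)


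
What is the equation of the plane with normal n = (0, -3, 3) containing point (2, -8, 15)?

The plane through P with normal n = (a, b, c) satisfies n·(r - P) = 0,
i.e. ax + by + cz = a·x₀ + b·y₀ + c·z₀.
d = 0·2 + (-3)·(-8) + 3·15
  = 0 + 24 + 45
  = 69
Equation: -3y + 3z = 69

-3y + 3z = 69


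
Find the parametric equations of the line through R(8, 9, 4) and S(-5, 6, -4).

Direction vector d = S - R = (-5 - 8, 6 - 9, -4 - 4) = (-13, -3, -8)
Parametric form r = R + t·d:
x = 8 - 13t, y = 9 - 3t, z = 4 - 8t

x = 8 - 13t, y = 9 - 3t, z = 4 - 8t


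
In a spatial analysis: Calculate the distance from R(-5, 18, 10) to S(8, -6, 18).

d = √[(x₂-x₁)² + (y₂-y₁)² + (z₂-z₁)²]
  = √[13² + (-24)² + 8²]
  = √[169 + 576 + 64]
  = √809
  ≈ 28.44

28.44


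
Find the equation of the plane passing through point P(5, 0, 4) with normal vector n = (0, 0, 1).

The plane through P with normal n = (a, b, c) satisfies n·(r - P) = 0,
i.e. ax + by + cz = a·x₀ + b·y₀ + c·z₀.
d = 0·5 + 0·0 + 1·4
  = 0 + 0 + 4
  = 4
Equation: z = 4

z = 4


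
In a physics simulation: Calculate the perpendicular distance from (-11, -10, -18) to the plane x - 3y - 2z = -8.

distance = |a·x₀ + b·y₀ + c·z₀ - d| / √(a² + b² + c²)
  = |1·(-11) + (-3)·(-10) + (-2)·(-18) - (-8)| / √(1² + (-3)² + (-2)²)
  = |-11 + 30 + 36 + 8| / √(1 + 9 + 4)
  = |63| / √14
  = 63 / 3.742
  ≈ 16.84

16.84


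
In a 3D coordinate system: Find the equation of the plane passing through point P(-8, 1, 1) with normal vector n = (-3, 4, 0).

The plane through P with normal n = (a, b, c) satisfies n·(r - P) = 0,
i.e. ax + by + cz = a·x₀ + b·y₀ + c·z₀.
d = (-3)·(-8) + 4·1 + 0·1
  = 24 + 4 + 0
  = 28
Equation: -3x + 4y = 28

-3x + 4y = 28


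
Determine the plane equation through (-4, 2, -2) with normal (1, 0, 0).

The plane through P with normal n = (a, b, c) satisfies n·(r - P) = 0,
i.e. ax + by + cz = a·x₀ + b·y₀ + c·z₀.
d = 1·(-4) + 0·2 + 0·(-2)
  = -4 + 0 + 0
  = -4
Equation: x = -4

x = -4


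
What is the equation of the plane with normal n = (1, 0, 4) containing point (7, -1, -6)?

The plane through P with normal n = (a, b, c) satisfies n·(r - P) = 0,
i.e. ax + by + cz = a·x₀ + b·y₀ + c·z₀.
d = 1·7 + 0·(-1) + 4·(-6)
  = 7 + 0 - 24
  = -17
Equation: x + 4z = -17

x + 4z = -17


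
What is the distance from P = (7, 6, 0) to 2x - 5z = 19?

distance = |a·x₀ + b·y₀ + c·z₀ - d| / √(a² + b² + c²)
  = |2·7 + 0·6 + (-5)·0 - 19| / √(2² + 0² + (-5)²)
  = |14 + 0 + 0 - 19| / √(4 + 0 + 25)
  = |-5| / √29
  = 5 / 5.385
  ≈ 0.9285

0.9285


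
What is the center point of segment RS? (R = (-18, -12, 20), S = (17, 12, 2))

M = ((x₁+x₂)/2, (y₁+y₂)/2, (z₁+z₂)/2)
  = ((-18 + 17)/2, (-12 + 12)/2, (20 + 2)/2)
  = (-1/2, 0/2, 22/2)
  = (-0.5, 0, 11)

(-0.5, 0, 11)


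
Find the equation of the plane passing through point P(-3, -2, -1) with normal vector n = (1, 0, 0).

The plane through P with normal n = (a, b, c) satisfies n·(r - P) = 0,
i.e. ax + by + cz = a·x₀ + b·y₀ + c·z₀.
d = 1·(-3) + 0·(-2) + 0·(-1)
  = -3 + 0 + 0
  = -3
Equation: x = -3

x = -3


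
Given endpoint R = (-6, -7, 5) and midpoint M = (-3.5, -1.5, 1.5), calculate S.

S = 2M - R
  = (2·(-3.5) - (-6), 2·(-1.5) - (-7), 2·1.5 - 5)
  = (-7 + 6, -3 + 7, 3 - 5)
  = (-1, 4, -2)

(-1, 4, -2)


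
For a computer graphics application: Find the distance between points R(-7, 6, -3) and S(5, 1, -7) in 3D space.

d = √[(x₂-x₁)² + (y₂-y₁)² + (z₂-z₁)²]
  = √[12² + (-5)² + (-4)²]
  = √[144 + 25 + 16]
  = √185
  ≈ 13.6

13.6


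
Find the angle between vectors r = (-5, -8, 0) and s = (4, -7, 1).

r·s = (-5)·4 + (-8)·(-7) + 0·1 = -20 + 56 + 0 = 36
|r| = √((-5)² + (-8)² + 0²) = √89 ≈ 9.434
|s| = √(4² + (-7)² + 1²) = √66 ≈ 8.124
cos θ = (r·s)/(|r||s|) = 36/(9.434·8.124) ≈ 0.4697
θ = arccos(0.4697) ≈ 61.98°

61.98°


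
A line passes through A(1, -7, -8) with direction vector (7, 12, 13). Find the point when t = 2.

P(t) = A + t·d
  = (1 + 7·2, -7 + 12·2, -8 + 13·2)
  = (1 + 14, -7 + 24, -8 + 26)
  = (15, 17, 18)

(15, 17, 18)


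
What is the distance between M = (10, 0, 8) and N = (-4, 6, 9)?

d = √[(x₂-x₁)² + (y₂-y₁)² + (z₂-z₁)²]
  = √[(-14)² + 6² + 1²]
  = √[196 + 36 + 1]
  = √233
  ≈ 15.26

15.26


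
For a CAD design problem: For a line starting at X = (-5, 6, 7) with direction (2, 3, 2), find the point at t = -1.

P(t) = X + t·d
  = (-5 + 2·(-1), 6 + 3·(-1), 7 + 2·(-1))
  = (-5 - 2, 6 - 3, 7 - 2)
  = (-7, 3, 5)

(-7, 3, 5)


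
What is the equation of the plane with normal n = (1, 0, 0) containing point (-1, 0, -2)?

The plane through P with normal n = (a, b, c) satisfies n·(r - P) = 0,
i.e. ax + by + cz = a·x₀ + b·y₀ + c·z₀.
d = 1·(-1) + 0·0 + 0·(-2)
  = -1 + 0 + 0
  = -1
Equation: x = -1

x = -1


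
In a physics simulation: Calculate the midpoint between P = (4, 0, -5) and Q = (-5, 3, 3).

M = ((x₁+x₂)/2, (y₁+y₂)/2, (z₁+z₂)/2)
  = ((4 - 5)/2, (0 + 3)/2, (-5 + 3)/2)
  = (-1/2, 3/2, -2/2)
  = (-0.5, 1.5, -1)

(-0.5, 1.5, -1)


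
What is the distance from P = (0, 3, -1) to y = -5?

distance = |a·x₀ + b·y₀ + c·z₀ - d| / √(a² + b² + c²)
  = |0·0 + 1·3 + 0·(-1) - (-5)| / √(0² + 1² + 0²)
  = |0 + 3 + 0 + 5| / √(0 + 1 + 0)
  = |8| / √1
  = 8 / 1
  ≈ 8

8


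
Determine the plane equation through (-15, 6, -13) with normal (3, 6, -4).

The plane through P with normal n = (a, b, c) satisfies n·(r - P) = 0,
i.e. ax + by + cz = a·x₀ + b·y₀ + c·z₀.
d = 3·(-15) + 6·6 + (-4)·(-13)
  = -45 + 36 + 52
  = 43
Equation: 3x + 6y - 4z = 43

3x + 6y - 4z = 43


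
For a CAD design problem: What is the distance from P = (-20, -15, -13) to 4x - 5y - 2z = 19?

distance = |a·x₀ + b·y₀ + c·z₀ - d| / √(a² + b² + c²)
  = |4·(-20) + (-5)·(-15) + (-2)·(-13) - 19| / √(4² + (-5)² + (-2)²)
  = |-80 + 75 + 26 - 19| / √(16 + 25 + 4)
  = |2| / √45
  = 2 / 6.708
  ≈ 0.2981

0.2981


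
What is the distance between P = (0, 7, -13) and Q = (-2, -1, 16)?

d = √[(x₂-x₁)² + (y₂-y₁)² + (z₂-z₁)²]
  = √[(-2)² + (-8)² + 29²]
  = √[4 + 64 + 841]
  = √909
  ≈ 30.15

30.15


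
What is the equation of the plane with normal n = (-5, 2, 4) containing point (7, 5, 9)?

The plane through P with normal n = (a, b, c) satisfies n·(r - P) = 0,
i.e. ax + by + cz = a·x₀ + b·y₀ + c·z₀.
d = (-5)·7 + 2·5 + 4·9
  = -35 + 10 + 36
  = 11
Equation: -5x + 2y + 4z = 11

-5x + 2y + 4z = 11


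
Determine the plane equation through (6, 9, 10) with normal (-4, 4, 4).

The plane through P with normal n = (a, b, c) satisfies n·(r - P) = 0,
i.e. ax + by + cz = a·x₀ + b·y₀ + c·z₀.
d = (-4)·6 + 4·9 + 4·10
  = -24 + 36 + 40
  = 52
Equation: -4x + 4y + 4z = 52

-4x + 4y + 4z = 52


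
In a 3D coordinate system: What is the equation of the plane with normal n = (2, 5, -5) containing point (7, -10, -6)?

The plane through P with normal n = (a, b, c) satisfies n·(r - P) = 0,
i.e. ax + by + cz = a·x₀ + b·y₀ + c·z₀.
d = 2·7 + 5·(-10) + (-5)·(-6)
  = 14 - 50 + 30
  = -6
Equation: 2x + 5y - 5z = -6

2x + 5y - 5z = -6


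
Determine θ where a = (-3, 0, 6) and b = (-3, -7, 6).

a·b = (-3)·(-3) + 0·(-7) + 6·6 = 9 + 0 + 36 = 45
|a| = √((-3)² + 0² + 6²) = √45 ≈ 6.708
|b| = √((-3)² + (-7)² + 6²) = √94 ≈ 9.695
cos θ = (a·b)/(|a||b|) = 45/(6.708·9.695) ≈ 0.6919
θ = arccos(0.6919) ≈ 46.22°

46.22°


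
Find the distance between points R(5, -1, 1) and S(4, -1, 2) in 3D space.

d = √[(x₂-x₁)² + (y₂-y₁)² + (z₂-z₁)²]
  = √[(-1)² + 0² + 1²]
  = √[1 + 0 + 1]
  = √2
  ≈ 1.414

1.414


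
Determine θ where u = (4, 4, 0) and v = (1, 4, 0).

u·v = 4·1 + 4·4 + 0·0 = 4 + 16 + 0 = 20
|u| = √(4² + 4² + 0²) = √32 ≈ 5.657
|v| = √(1² + 4² + 0²) = √17 ≈ 4.123
cos θ = (u·v)/(|u||v|) = 20/(5.657·4.123) ≈ 0.8575
θ = arccos(0.8575) ≈ 30.96°

30.96°


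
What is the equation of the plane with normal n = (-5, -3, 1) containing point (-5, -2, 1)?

The plane through P with normal n = (a, b, c) satisfies n·(r - P) = 0,
i.e. ax + by + cz = a·x₀ + b·y₀ + c·z₀.
d = (-5)·(-5) + (-3)·(-2) + 1·1
  = 25 + 6 + 1
  = 32
Equation: -5x - 3y + z = 32

-5x - 3y + z = 32
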